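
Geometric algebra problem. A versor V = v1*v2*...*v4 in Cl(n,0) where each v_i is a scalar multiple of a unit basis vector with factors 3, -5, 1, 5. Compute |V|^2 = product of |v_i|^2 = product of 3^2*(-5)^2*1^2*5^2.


Each vector v_i has |v_i|^2 = s_i^2
Squared scales: 3^2 = 9, (-5)^2 = 25, 1^2 = 1, 5^2 = 25
|V|^2 = 9 * 25 * 1 * 25
= 5625


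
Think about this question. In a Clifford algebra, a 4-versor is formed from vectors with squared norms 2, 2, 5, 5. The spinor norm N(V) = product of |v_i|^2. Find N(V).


Spinor norm N(V) = |v1|^2 * |v2|^2 * ... * |v4|^2
= 2 * 2 * 5 * 5
Running product: 2, 4, 20, 100
N(V) = 100


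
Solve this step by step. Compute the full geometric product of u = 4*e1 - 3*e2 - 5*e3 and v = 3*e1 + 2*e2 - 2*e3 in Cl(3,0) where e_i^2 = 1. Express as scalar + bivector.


In Cl(3,0): e_i^2 = 1, e_ie_j = -e_je_i for i != j.
Scalar part = u . v = 4*3 + (-3)*2 + (-5)*(-2)
= 12 + (-6) + 10 = 16
e12 coeff = 4*2 - (-3)*3 = 8 - (-9) = 17
e13 coeff = 4*(-2) - (-5)*3 = -8 - (-15) = 7
e23 coeff = (-3)*(-2) - (-5)*2 = 6 - (-10) = 16
uv = 16 + 17*e12 + 7*e13 + 16*e23


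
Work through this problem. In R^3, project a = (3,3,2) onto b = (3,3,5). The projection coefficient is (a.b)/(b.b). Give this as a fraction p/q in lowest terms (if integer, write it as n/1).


Projection coefficient = (a . b) / (b . b)
a . b = 3*3 + 3*3 + 2*5
= 9 + 9 + 10 = 28
b . b = 3^2 + 3^2 + 5^2
= 9 + 9 + 25 = 43
Coefficient = 28/43
In lowest terms: 28/43


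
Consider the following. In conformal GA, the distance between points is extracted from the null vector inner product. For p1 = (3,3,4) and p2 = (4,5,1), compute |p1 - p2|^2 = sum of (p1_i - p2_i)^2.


p1 - p2 = (-1, -2, 3)
|p1 - p2|^2 = (-1)^2 + (-2)^2 + 3^2
= 1 + 4 + 9
= 14


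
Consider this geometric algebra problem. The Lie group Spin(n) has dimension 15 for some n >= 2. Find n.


dim Spin(n) = dim so(n) = n(n-1)/2.
Solve n(n-1)/2 = 15, i.e. n^2 - n - 30 = 0.
Discriminant = 1 + 8*15 = 121
n = (1 + sqrt(121))/2 = (1 + 11)/2 = 6


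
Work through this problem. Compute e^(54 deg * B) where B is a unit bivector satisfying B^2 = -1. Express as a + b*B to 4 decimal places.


For a unit bivector B with B^2 = -1, the exponential series gives
e^(theta*B) = cos(theta) + sin(theta)*B (the GA analogue of Euler's formula).
theta = 54 degrees = 0.942478 rad
cos(54 deg) = 0.5878
sin(54 deg) = 0.8090
exp(theta*B) = 0.5878 + 0.8090*B


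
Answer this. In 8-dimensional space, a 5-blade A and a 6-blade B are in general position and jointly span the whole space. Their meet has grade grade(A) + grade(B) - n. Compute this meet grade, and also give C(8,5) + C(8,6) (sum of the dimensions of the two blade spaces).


Meet grade = grade(A) + grade(B) - n
= 5 + 6 - 8 = 3
C(8,5) = 56
C(8,6) = 28
dim_A + dim_B = 56 + 28 = 84


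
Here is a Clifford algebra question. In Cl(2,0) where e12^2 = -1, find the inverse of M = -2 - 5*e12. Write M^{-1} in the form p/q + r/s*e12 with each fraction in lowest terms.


M = -2 - 5*e12, where e12^2 = -1.
Since M commutes with its reverse ~M = a - b*e12, M * ~M = a^2 - b^2*e12^2 = a^2 + b^2.
So M^{-1} = ~M / (a^2 + b^2) = (a - b*e12)/(a^2 + b^2).
a^2 + b^2 = 4 + 25 = 29
Scalar part = -2/29 = -2/29
Bivector coeff = 5/29 = 5/29
M^{-1} = -2/29 + 5/29*e12


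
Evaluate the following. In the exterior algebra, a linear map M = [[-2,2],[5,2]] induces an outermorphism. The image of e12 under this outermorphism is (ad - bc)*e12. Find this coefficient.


The outermorphism of a linear map f sends e1^e2 to f(e1)^f(e2).
f(e1) = -2*e1 + 5*e2
f(e2) = 2*e1 + 2*e2
f(e1) ^ f(e2) = (-2*e1 + 5*e2) ^ (2*e1 + 2*e2)
= (-2)*2*e12 + 5*2*e21
= (-4 - 10)*e12
= -14*e12
Coefficient = -14


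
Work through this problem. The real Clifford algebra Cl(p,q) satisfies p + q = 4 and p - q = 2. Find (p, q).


We need p + q = 4 and p - q = 2.
Adding: 2p = 4 + 2 = 6, so p = 3.
Then q = 4 - 3 = 1.
(p, q) = (3, 1)


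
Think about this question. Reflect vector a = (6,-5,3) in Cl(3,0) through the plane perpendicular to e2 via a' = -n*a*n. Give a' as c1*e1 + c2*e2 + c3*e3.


Reflection formula: a' = -n*a*n, with n = e2 (unit vector, n^2 = 1).
For reflection through hyperplane perp to e2:
The component along e2 flips sign, others stay.
a = (6, -5, 3)
a' = (6, 5, 3)
a' = 6*e1 + 5*e2 + 3*e3


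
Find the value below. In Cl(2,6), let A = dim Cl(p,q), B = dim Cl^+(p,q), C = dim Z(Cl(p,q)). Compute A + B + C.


n = 2 + 6 = 8
Total dim = 2^8 = 256
Even subalgebra dim = 2^7 = 128
n is even, so center dim = 1
Sum = 256 + 128 + 1 = 385


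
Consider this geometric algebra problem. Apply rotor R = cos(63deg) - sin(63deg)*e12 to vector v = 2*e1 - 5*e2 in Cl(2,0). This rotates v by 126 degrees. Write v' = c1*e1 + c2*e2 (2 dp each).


Rotor R = cos(63deg) - sin(63deg)*e12
Rotation angle theta = 2 * 63 = 126 degrees
v' = R*v*~R rotates v by theta.
cos(126deg) = -0.5878, sin(126deg) = 0.8090
v'_1 = 2*cos(126deg) - (-5)*sin(126deg)
= 2*(-0.5878) - (-5)*0.8090
= 2.87
v'_2 = 2*sin(126deg) + (-5)*cos(126deg)
= 2*0.8090 + (-5)*(-0.5878)
= 4.56
v' = 2.87*e1 + 4.56*e2


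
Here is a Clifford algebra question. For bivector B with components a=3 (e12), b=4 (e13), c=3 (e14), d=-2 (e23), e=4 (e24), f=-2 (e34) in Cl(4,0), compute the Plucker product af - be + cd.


Plucker relation: af - be + cd
a*f = 3*(-2) = -6
b*e = 4*4 = 16
c*d = 3*(-2) = -6
af - be + cd = -6 - 16 + (-6)
= -28


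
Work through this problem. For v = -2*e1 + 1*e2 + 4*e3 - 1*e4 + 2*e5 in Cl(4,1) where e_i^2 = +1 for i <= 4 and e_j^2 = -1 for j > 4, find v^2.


v^2 = sum of c_i^2 * e_i^2
Positive signature terms (e_i^2 = +1): (-2)^2 + 1^2 + 4^2 + (-1)^2 = 22
Negative signature terms (e_j^2 = -1): 2^2 = 4
v^2 = 22 - 4 = 18


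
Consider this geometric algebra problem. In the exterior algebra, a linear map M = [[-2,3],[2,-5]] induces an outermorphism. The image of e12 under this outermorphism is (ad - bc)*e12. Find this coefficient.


The outermorphism of a linear map f sends e1^e2 to f(e1)^f(e2).
f(e1) = -2*e1 + 2*e2
f(e2) = 3*e1 - 5*e2
f(e1) ^ f(e2) = (-2*e1 + 2*e2) ^ (3*e1 - 5*e2)
= (-2)*(-5)*e12 + 2*3*e21
= (10 - 6)*e12
= 4*e12
Coefficient = 4


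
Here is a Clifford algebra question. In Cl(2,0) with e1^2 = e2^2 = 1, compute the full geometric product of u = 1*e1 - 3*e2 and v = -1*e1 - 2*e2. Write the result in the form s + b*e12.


Expand: (1*e1 - 3*e2)(-1*e1 - 2*e2)
= 1*(-1)*e1e1 + 1*(-2)*e1e2 + (-3)*(-1)*e2e1 + (-3)*(-2)*e2e2
Using e1^2 = e2^2 = 1, e2e1 = -e1e2:
Scalar part s = 1*(-1) + (-3)*(-2) = -1 + 6 = 5
Bivector part b = 1*(-2) - (-3)*(-1) = -2 - 3 = -5
uv = 5 - 5*e12


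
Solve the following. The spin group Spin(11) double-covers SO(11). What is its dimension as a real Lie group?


Spin(n) double-covers SO(n); both have Lie algebra so(n) of dimension n(n-1)/2.
n = 11
n(n-1) = 11 * 10 = 110
dim Spin(11) = 110/2 = 55


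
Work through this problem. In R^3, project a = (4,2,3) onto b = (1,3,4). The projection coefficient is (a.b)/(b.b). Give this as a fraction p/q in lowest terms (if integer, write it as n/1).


Projection coefficient = (a . b) / (b . b)
a . b = 4*1 + 2*3 + 3*4
= 4 + 6 + 12 = 22
b . b = 1^2 + 3^2 + 4^2
= 1 + 9 + 16 = 26
Coefficient = 22/26
In lowest terms: 11/13


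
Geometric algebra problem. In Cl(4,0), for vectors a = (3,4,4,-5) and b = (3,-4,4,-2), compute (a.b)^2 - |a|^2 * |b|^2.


a . b = 3*3 + 4*(-4) + 4*4 + (-5)*(-2)
= 9 + (-16) + 16 + 10 = 19
|a|^2 = 3^2 + 4^2 + 4^2 + (-5)^2 = 66
|b|^2 = 3^2 + (-4)^2 + 4^2 + (-2)^2 = 45
(a.b)^2 = 19^2 = 361
|a|^2 * |b|^2 = 66 * 45 = 2970
Result = 361 - 2970 = -2609


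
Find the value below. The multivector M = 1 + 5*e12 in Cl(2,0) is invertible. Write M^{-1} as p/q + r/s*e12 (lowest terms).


M = 1 + 5*e12, where e12^2 = -1.
Since M commutes with its reverse ~M = a - b*e12, M * ~M = a^2 - b^2*e12^2 = a^2 + b^2.
So M^{-1} = ~M / (a^2 + b^2) = (a - b*e12)/(a^2 + b^2).
a^2 + b^2 = 1 + 25 = 26
Scalar part = 1/26 = 1/26
Bivector coeff = -5/26 = -5/26
M^{-1} = 1/26 - 5/26*e12


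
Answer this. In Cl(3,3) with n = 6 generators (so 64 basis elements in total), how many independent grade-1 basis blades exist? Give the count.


Number of grade-k basis blades in Cl(p,q) with n = p + q is C(n, k).
n = 3 + 3 = 6
C(6, 1) = 6! / (1! * 5!)
= 720 / (1 * 120)
= 6


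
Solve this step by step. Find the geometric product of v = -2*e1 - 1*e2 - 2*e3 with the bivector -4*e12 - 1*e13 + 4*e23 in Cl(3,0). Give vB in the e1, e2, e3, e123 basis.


vB has grade-1 (vector) and grade-3 (trivector) parts: vB = (v _| B) + (v ^ B).
Vector part <vB>_1:
  e1: -v2*b12 - v3*b13 = -(-1)*(-4) - (-2)*(-1) = -6
  e2: v1*b12 - v3*b23 = (-2)*(-4) - (-2)*(4) = 16
  e3: v1*b13 + v2*b23 = (-2)*(-1) + (-1)*(4) = -2
Trivector part <vB>_3:
  e123: v1*b23 - v2*b13 + v3*b12 = (-2)*(4) - (-1)*(-1) + (-2)*(-4) = -1
vB = -6*e1 + 16*e2 - 2*e3 - 1*e123


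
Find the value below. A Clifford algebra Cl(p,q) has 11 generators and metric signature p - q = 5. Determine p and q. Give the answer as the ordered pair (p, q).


We need p + q = 11 and p - q = 5.
Adding: 2p = 11 + 5 = 16, so p = 8.
Then q = 11 - 8 = 3.
(p, q) = (8, 3)


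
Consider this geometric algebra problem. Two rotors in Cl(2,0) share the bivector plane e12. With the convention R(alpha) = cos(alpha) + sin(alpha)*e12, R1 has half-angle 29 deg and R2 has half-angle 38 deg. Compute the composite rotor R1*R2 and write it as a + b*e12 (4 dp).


Same-plane rotors commute and their half-angles add:
R1*R2 = cos(a1 + a2) + sin(a1 + a2)*e12.
a1 + a2 = 29 + 38 = 67 deg
cos(67 deg) = 0.3907
sin(67 deg) = 0.9205
R1*R2 = 0.3907 + 0.9205*e12


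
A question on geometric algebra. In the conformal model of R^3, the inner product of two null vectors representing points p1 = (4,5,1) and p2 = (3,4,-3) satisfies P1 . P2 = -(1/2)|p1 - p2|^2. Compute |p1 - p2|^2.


p1 - p2 = (1, 1, 4)
|p1 - p2|^2 = 1^2 + 1^2 + 4^2
= 1 + 1 + 16
= 18


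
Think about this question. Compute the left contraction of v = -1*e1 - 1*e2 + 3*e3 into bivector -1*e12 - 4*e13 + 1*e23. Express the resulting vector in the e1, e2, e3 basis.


Left contraction v _| B = <vB>_1 (grade-1 part of the geometric product vB).
Using e1_|e12 = e2, e2_|e12 = -e1, e1_|e13 = e3, e3_|e13 = -e1, e2_|e23 = e3, e3_|e23 = -e2:
e1 coeff: -v2*b12 - v3*b13 = -(-1)*(-1) - (3)*(-4) = 11
e2 coeff: v1*b12 - v3*b23 = (-1)*(-1) - (3)*(1) = -2
e3 coeff: v1*b13 + v2*b23 = (-1)*(-4) + (-1)*(1) = 3
v _| B = 11*e1 - 2*e2 + 3*e3


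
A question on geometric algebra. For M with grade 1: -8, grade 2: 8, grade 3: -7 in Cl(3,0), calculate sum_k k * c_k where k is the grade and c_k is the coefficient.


Grade-weighted sum = sum of grade_k * coefficient_k
1*(-8) = -8
2*8 = 16
3*(-7) = -21
Total = -8 + 16 + (-21) = -13


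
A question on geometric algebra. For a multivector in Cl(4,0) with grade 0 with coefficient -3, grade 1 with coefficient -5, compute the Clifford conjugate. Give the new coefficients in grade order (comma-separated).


Clifford conjugate sign for grade k: (-1)^(k(k+1)/2)
Grade 0: (-1)^(0*1/2) = (-1)^0 = 1, coeff -3 -> -3
Grade 1: (-1)^(1*2/2) = (-1)^1 = -1, coeff -5 -> 5
Conjugated coefficients: -3, 5


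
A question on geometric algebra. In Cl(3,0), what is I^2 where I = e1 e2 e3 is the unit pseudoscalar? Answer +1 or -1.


The pseudoscalar I = e1...e_n (product of all n generators) of Cl(p,q) satisfies I^2 = (-1)^(q + n(n-1)/2).
p = 3, q = 0, n = p + q = 3
n(n-1)/2 = 3 * 2 / 2 = 3
Exponent = q + n(n-1)/2 = 0 + 3 = 3
I^2 = (-1)^3 = -1


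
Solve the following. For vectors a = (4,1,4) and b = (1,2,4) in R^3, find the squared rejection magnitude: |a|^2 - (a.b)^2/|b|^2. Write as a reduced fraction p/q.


|a|^2 = 4^2 + 1^2 + 4^2 = 33
|b|^2 = 1^2 + 2^2 + 4^2 = 21
a . b = 4*1 + 1*2 + 4*4 = 22
(a.b)^2 = 22^2 = 484
|rej|^2 = 33 - 484/21
= (693 - 484)/21
= 209/21
In lowest terms: 209/21


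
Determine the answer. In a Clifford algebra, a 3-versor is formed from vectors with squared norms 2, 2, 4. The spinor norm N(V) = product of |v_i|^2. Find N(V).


Spinor norm N(V) = |v1|^2 * |v2|^2 * ... * |v3|^2
= 2 * 2 * 4
Running product: 2, 4, 16
N(V) = 16


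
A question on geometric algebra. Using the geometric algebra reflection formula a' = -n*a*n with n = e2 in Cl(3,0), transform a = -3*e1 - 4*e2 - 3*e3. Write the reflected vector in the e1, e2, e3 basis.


Reflection formula: a' = -n*a*n, with n = e2 (unit vector, n^2 = 1).
For reflection through hyperplane perp to e2:
The component along e2 flips sign, others stay.
a = (-3, -4, -3)
a' = (-3, 4, -3)
a' = -3*e1 + 4*e2 - 3*e3


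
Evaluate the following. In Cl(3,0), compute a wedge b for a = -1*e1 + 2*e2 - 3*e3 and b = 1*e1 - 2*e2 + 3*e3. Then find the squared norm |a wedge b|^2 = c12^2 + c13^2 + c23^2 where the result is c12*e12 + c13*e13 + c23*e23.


a wedge b = (a1*b2 - a2*b1)*e12 + (a1*b3 - a3*b1)*e13 + (a2*b3 - a3*b2)*e23
e12 coeff: (-1)*(-2) - 2*1 = 2 - 2 = 0
e13 coeff: (-1)*3 - (-3)*1 = -3 - (-3) = 0
e23 coeff: 2*3 - (-3)*(-2) = 6 - 6 = 0
|a wedge b|^2 = 0^2 + 0^2 + 0^2
= 0 + 0 + 0
= 0


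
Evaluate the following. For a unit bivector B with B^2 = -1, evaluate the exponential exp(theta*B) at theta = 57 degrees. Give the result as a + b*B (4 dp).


For a unit bivector B with B^2 = -1, the exponential series gives
e^(theta*B) = cos(theta) + sin(theta)*B (the GA analogue of Euler's formula).
theta = 57 degrees = 0.994838 rad
cos(57 deg) = 0.5446
sin(57 deg) = 0.8387
exp(theta*B) = 0.5446 + 0.8387*B


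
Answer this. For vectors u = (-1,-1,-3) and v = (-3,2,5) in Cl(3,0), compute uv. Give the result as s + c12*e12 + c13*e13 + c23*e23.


In Cl(3,0): e_i^2 = 1, e_ie_j = -e_je_i for i != j.
Scalar part = u . v = (-1)*(-3) + (-1)*2 + (-3)*5
= 3 + (-2) + (-15) = -14
e12 coeff = (-1)*2 - (-1)*(-3) = -2 - 3 = -5
e13 coeff = (-1)*5 - (-3)*(-3) = -5 - 9 = -14
e23 coeff = (-1)*5 - (-3)*2 = -5 - (-6) = 1
uv = -14 - 5*e12 - 14*e13 + 1*e23


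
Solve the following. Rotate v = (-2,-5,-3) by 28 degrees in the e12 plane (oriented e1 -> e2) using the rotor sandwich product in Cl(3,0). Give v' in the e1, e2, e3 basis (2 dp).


Rotor R = cos(14deg) - sin(14deg)*e12
Rotation angle theta = 2 * 14 = 28 degrees in the e12 plane (e1 -> e2).
The component perpendicular to the plane (e3) is invariant: v'_3 = v3 = -3.00
cos(28deg) = 0.8829, sin(28deg) = 0.4695
v'_1 = v1*cos(theta) - v2*sin(theta) = -2*0.8829 - (-5)*0.4695 = 0.58
v'_2 = v1*sin(theta) + v2*cos(theta) = -2*0.4695 + (-5)*0.8829 = -5.35
v' = 0.58*e1 - 5.35*e2 - 3.00*e3


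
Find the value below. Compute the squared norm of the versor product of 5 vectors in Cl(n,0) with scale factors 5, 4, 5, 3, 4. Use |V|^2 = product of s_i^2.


Each vector v_i has |v_i|^2 = s_i^2
Squared scales: 5^2 = 25, 4^2 = 16, 5^2 = 25, 3^2 = 9, 4^2 = 16
|V|^2 = 25 * 16 * 25 * 9 * 16
= 1440000


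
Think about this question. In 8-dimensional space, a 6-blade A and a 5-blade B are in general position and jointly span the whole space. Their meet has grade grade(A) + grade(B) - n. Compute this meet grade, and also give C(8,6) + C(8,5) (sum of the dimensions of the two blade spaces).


Meet grade = grade(A) + grade(B) - n
= 6 + 5 - 8 = 3
C(8,6) = 28
C(8,5) = 56
dim_A + dim_B = 28 + 56 = 84


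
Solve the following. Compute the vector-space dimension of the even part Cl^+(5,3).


Even subalgebra dimension = 2^(n-1)
n = 5 + 3 = 8
2^(8 - 1) = 2^7 = 128
Verification: sum of C(8,k) for even k = 1 + 28 + 70 + 28 + 1 = 128
Result = 128


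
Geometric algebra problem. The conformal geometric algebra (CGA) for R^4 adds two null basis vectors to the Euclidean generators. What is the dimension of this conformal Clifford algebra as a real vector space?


The conformal model of R^4 uses Cl(5,1): the 4 Euclidean generators plus two extra orthogonal generators e+ (e+^2 = +1) and e- (e-^2 = -1), from which the null vectors e0, einf are built.
Number of generators m = 4 + 2 = 6.
dim Cl(p,q) = 2^m = 2^6 = 64


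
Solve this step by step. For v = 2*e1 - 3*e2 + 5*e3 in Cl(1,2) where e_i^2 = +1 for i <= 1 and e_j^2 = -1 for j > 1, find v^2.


v^2 = sum of c_i^2 * e_i^2
Positive signature terms (e_i^2 = +1): 2^2 = 4
Negative signature terms (e_j^2 = -1): (-3)^2 + 5^2 = 34
v^2 = 4 - 34 = -30


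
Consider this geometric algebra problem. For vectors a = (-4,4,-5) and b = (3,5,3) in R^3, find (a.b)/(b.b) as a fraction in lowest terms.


Projection coefficient = (a . b) / (b . b)
a . b = (-4)*3 + 4*5 + (-5)*3
= -12 + 20 + (-15) = -7
b . b = 3^2 + 5^2 + 3^2
= 9 + 25 + 9 = 43
Coefficient = -7/43
In lowest terms: -7/43


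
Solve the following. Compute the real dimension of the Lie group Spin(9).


Spin(n) double-covers SO(n); both have Lie algebra so(n) of dimension n(n-1)/2.
n = 9
n(n-1) = 9 * 8 = 72
dim Spin(9) = 72/2 = 36


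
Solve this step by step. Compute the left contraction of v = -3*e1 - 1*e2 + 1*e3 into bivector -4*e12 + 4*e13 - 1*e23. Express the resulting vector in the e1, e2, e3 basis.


Left contraction v _| B = <vB>_1 (grade-1 part of the geometric product vB).
Using e1_|e12 = e2, e2_|e12 = -e1, e1_|e13 = e3, e3_|e13 = -e1, e2_|e23 = e3, e3_|e23 = -e2:
e1 coeff: -v2*b12 - v3*b13 = -(-1)*(-4) - (1)*(4) = -8
e2 coeff: v1*b12 - v3*b23 = (-3)*(-4) - (1)*(-1) = 13
e3 coeff: v1*b13 + v2*b23 = (-3)*(4) + (-1)*(-1) = -11
v _| B = -8*e1 + 13*e2 - 11*e3


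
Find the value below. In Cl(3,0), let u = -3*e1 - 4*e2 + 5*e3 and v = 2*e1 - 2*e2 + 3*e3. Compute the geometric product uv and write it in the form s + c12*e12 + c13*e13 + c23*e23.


In Cl(3,0): e_i^2 = 1, e_ie_j = -e_je_i for i != j.
Scalar part = u . v = (-3)*2 + (-4)*(-2) + 5*3
= -6 + 8 + 15 = 17
e12 coeff = (-3)*(-2) - (-4)*2 = 6 - (-8) = 14
e13 coeff = (-3)*3 - 5*2 = -9 - 10 = -19
e23 coeff = (-4)*3 - 5*(-2) = -12 - (-10) = -2
uv = 17 + 14*e12 - 19*e13 - 2*e23


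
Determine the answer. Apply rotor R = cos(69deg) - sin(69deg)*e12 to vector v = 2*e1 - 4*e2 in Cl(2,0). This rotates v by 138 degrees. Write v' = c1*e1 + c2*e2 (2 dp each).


Rotor R = cos(69deg) - sin(69deg)*e12
Rotation angle theta = 2 * 69 = 138 degrees
v' = R*v*~R rotates v by theta.
cos(138deg) = -0.7431, sin(138deg) = 0.6691
v'_1 = 2*cos(138deg) - (-4)*sin(138deg)
= 2*(-0.7431) - (-4)*0.6691
= 1.19
v'_2 = 2*sin(138deg) + (-4)*cos(138deg)
= 2*0.6691 + (-4)*(-0.7431)
= 4.31
v' = 1.19*e1 + 4.31*e2


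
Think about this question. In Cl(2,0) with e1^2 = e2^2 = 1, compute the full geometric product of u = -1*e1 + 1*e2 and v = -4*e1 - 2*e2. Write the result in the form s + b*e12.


Expand: (-1*e1 + 1*e2)(-4*e1 - 2*e2)
= (-1)*(-4)*e1e1 + (-1)*(-2)*e1e2 + 1*(-4)*e2e1 + 1*(-2)*e2e2
Using e1^2 = e2^2 = 1, e2e1 = -e1e2:
Scalar part s = (-1)*(-4) + 1*(-2) = 4 + (-2) = 2
Bivector part b = (-1)*(-2) - 1*(-4) = 2 - (-4) = 6
uv = 2 + 6*e12


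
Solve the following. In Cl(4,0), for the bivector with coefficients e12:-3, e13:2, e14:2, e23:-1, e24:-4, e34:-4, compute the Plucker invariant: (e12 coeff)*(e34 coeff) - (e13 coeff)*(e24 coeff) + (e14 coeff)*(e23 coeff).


Plucker relation: af - be + cd
a*f = (-3)*(-4) = 12
b*e = 2*(-4) = -8
c*d = 2*(-1) = -2
af - be + cd = 12 - (-8) + (-2)
= 18


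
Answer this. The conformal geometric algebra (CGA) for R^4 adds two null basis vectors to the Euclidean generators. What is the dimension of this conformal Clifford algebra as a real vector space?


The conformal model of R^4 uses Cl(5,1): the 4 Euclidean generators plus two extra orthogonal generators e+ (e+^2 = +1) and e- (e-^2 = -1), from which the null vectors e0, einf are built.
Number of generators m = 4 + 2 = 6.
dim Cl(p,q) = 2^m = 2^6 = 64


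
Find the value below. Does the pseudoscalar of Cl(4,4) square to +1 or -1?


The pseudoscalar I = e1...e_n (product of all n generators) of Cl(p,q) satisfies I^2 = (-1)^(q + n(n-1)/2).
p = 4, q = 4, n = p + q = 8
n(n-1)/2 = 8 * 7 / 2 = 28
Exponent = q + n(n-1)/2 = 4 + 28 = 32
I^2 = (-1)^32 = +1


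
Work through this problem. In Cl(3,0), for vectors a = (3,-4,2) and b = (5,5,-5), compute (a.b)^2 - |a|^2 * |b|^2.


a . b = 3*5 + (-4)*5 + 2*(-5)
= 15 + (-20) + (-10) = -15
|a|^2 = 3^2 + (-4)^2 + 2^2 = 29
|b|^2 = 5^2 + 5^2 + (-5)^2 = 75
(a.b)^2 = (-15)^2 = 225
|a|^2 * |b|^2 = 29 * 75 = 2175
Result = 225 - 2175 = -1950


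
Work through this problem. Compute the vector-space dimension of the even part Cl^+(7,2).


Even subalgebra dimension = 2^(n-1)
n = 7 + 2 = 9
2^(9 - 1) = 2^8 = 256
Verification: sum of C(9,k) for even k = 1 + 36 + 126 + 84 + 9 = 256
Result = 256


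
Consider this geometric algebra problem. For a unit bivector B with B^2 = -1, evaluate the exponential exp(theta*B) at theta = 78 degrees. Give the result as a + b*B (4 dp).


For a unit bivector B with B^2 = -1, the exponential series gives
e^(theta*B) = cos(theta) + sin(theta)*B (the GA analogue of Euler's formula).
theta = 78 degrees = 1.361357 rad
cos(78 deg) = 0.2079
sin(78 deg) = 0.9781
exp(theta*B) = 0.2079 + 0.9781*B


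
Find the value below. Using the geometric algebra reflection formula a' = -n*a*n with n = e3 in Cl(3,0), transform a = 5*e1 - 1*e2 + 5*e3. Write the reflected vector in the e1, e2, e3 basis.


Reflection formula: a' = -n*a*n, with n = e3 (unit vector, n^2 = 1).
For reflection through hyperplane perp to e3:
The component along e3 flips sign, others stay.
a = (5, -1, 5)
a' = (5, -1, -5)
a' = 5*e1 - 1*e2 - 5*e3


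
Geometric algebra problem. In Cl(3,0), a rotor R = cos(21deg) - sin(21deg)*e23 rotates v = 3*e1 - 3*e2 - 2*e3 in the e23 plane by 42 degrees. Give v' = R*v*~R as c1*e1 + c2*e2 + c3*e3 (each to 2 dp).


Rotor R = cos(21deg) - sin(21deg)*e23
Rotation angle theta = 2 * 21 = 42 degrees in the e23 plane (e2 -> e3).
The component perpendicular to the plane (e1) is invariant: v'_1 = v1 = 3.00
cos(42deg) = 0.7431, sin(42deg) = 0.6691
v'_2 = v2*cos(theta) - v3*sin(theta) = -3*0.7431 - (-2)*0.6691 = -0.89
v'_3 = v2*sin(theta) + v3*cos(theta) = -3*0.6691 + (-2)*0.7431 = -3.49
v' = 3.00*e1 - 0.89*e2 - 3.49*e3


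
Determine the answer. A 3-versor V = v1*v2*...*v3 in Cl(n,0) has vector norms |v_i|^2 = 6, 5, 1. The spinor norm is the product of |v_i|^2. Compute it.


Spinor norm N(V) = |v1|^2 * |v2|^2 * ... * |v3|^2
= 6 * 5 * 1
Running product: 6, 30, 30
N(V) = 30


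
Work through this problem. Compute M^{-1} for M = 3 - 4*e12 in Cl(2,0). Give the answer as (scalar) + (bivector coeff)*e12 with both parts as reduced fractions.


M = 3 - 4*e12, where e12^2 = -1.
Since M commutes with its reverse ~M = a - b*e12, M * ~M = a^2 - b^2*e12^2 = a^2 + b^2.
So M^{-1} = ~M / (a^2 + b^2) = (a - b*e12)/(a^2 + b^2).
a^2 + b^2 = 9 + 16 = 25
Scalar part = 3/25 = 3/25
Bivector coeff = 4/25 = 4/25
M^{-1} = 3/25 + 4/25*e12


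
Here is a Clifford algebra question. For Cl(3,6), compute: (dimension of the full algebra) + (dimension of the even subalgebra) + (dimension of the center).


n = 3 + 6 = 9
Total dim = 2^9 = 512
Even subalgebra dim = 2^8 = 256
n is odd, so center dim = 2
Sum = 512 + 256 + 2 = 770


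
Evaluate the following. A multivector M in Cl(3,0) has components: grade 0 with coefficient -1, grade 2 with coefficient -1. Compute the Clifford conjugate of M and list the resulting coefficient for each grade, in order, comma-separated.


Clifford conjugate sign for grade k: (-1)^(k(k+1)/2)
Grade 0: (-1)^(0*1/2) = (-1)^0 = 1, coeff -1 -> -1
Grade 2: (-1)^(2*3/2) = (-1)^3 = -1, coeff -1 -> 1
Conjugated coefficients: -1, 1


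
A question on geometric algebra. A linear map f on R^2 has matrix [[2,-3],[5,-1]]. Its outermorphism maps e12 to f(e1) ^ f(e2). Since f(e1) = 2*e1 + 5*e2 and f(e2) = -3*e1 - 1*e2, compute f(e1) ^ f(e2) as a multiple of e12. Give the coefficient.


The outermorphism of a linear map f sends e1^e2 to f(e1)^f(e2).
f(e1) = 2*e1 + 5*e2
f(e2) = -3*e1 - 1*e2
f(e1) ^ f(e2) = (2*e1 + 5*e2) ^ (-3*e1 - 1*e2)
= 2*(-1)*e12 + 5*(-3)*e21
= (-2 - (-15))*e12
= 13*e12
Coefficient = 13


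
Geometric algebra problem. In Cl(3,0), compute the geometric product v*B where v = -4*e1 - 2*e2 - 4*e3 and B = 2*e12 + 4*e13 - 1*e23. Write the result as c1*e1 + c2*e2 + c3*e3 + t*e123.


vB has grade-1 (vector) and grade-3 (trivector) parts: vB = (v _| B) + (v ^ B).
Vector part <vB>_1:
  e1: -v2*b12 - v3*b13 = -(-2)*(2) - (-4)*(4) = 20
  e2: v1*b12 - v3*b23 = (-4)*(2) - (-4)*(-1) = -12
  e3: v1*b13 + v2*b23 = (-4)*(4) + (-2)*(-1) = -14
Trivector part <vB>_3:
  e123: v1*b23 - v2*b13 + v3*b12 = (-4)*(-1) - (-2)*(4) + (-4)*(2) = 4
vB = 20*e1 - 12*e2 - 14*e3 + 4*e123


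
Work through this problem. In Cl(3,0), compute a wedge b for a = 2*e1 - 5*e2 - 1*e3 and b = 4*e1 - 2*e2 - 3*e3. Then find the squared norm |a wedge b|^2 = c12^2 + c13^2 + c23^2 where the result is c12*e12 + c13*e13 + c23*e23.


a wedge b = (a1*b2 - a2*b1)*e12 + (a1*b3 - a3*b1)*e13 + (a2*b3 - a3*b2)*e23
e12 coeff: 2*(-2) - (-5)*4 = -4 - (-20) = 16
e13 coeff: 2*(-3) - (-1)*4 = -6 - (-4) = -2
e23 coeff: (-5)*(-3) - (-1)*(-2) = 15 - 2 = 13
|a wedge b|^2 = 16^2 + (-2)^2 + 13^2
= 256 + 4 + 169
= 429


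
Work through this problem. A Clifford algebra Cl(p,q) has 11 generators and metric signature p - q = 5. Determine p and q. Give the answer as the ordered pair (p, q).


We need p + q = 11 and p - q = 5.
Adding: 2p = 11 + 5 = 16, so p = 8.
Then q = 11 - 8 = 3.
(p, q) = (8, 3)


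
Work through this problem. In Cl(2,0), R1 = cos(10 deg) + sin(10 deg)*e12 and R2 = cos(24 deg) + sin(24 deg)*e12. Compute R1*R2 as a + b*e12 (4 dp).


Same-plane rotors commute and their half-angles add:
R1*R2 = cos(a1 + a2) + sin(a1 + a2)*e12.
a1 + a2 = 10 + 24 = 34 deg
cos(34 deg) = 0.8290
sin(34 deg) = 0.5592
R1*R2 = 0.8290 + 0.5592*e12


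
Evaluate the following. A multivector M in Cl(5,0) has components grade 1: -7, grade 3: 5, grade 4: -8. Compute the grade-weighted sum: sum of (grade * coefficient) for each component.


Grade-weighted sum = sum of grade_k * coefficient_k
1*(-7) = -7
3*5 = 15
4*(-8) = -32
Total = -7 + 15 + (-32) = -24


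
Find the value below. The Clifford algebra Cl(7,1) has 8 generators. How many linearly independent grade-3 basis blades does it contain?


Number of grade-k basis blades in Cl(p,q) with n = p + q is C(n, k).
n = 7 + 1 = 8
C(8, 3) = 8! / (3! * 5!)
= 40320 / (6 * 120)
= 56


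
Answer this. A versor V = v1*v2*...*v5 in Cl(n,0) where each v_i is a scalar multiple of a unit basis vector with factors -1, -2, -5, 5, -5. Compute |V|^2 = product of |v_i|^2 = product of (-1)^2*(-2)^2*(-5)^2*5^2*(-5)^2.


Each vector v_i has |v_i|^2 = s_i^2
Squared scales: (-1)^2 = 1, (-2)^2 = 4, (-5)^2 = 25, 5^2 = 25, (-5)^2 = 25
|V|^2 = 1 * 4 * 25 * 25 * 25
= 62500


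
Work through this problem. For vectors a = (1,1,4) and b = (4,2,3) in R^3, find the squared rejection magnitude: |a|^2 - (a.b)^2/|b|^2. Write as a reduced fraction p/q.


|a|^2 = 1^2 + 1^2 + 4^2 = 18
|b|^2 = 4^2 + 2^2 + 3^2 = 29
a . b = 1*4 + 1*2 + 4*3 = 18
(a.b)^2 = 18^2 = 324
|rej|^2 = 18 - 324/29
= (522 - 324)/29
= 198/29
In lowest terms: 198/29


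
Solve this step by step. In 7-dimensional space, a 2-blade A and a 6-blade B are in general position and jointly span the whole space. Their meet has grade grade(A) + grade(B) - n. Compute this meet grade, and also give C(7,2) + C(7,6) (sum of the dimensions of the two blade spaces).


Meet grade = grade(A) + grade(B) - n
= 2 + 6 - 7 = 1
C(7,2) = 21
C(7,6) = 7
dim_A + dim_B = 21 + 7 = 28


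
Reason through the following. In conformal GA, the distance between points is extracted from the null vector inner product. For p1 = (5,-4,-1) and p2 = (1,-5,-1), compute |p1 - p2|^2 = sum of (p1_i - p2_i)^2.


p1 - p2 = (4, 1, 0)
|p1 - p2|^2 = 4^2 + 1^2 + 0^2
= 16 + 1 + 0
= 17


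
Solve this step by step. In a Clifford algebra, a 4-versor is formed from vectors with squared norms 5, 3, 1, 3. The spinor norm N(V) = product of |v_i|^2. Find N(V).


Spinor norm N(V) = |v1|^2 * |v2|^2 * ... * |v4|^2
= 5 * 3 * 1 * 3
Running product: 5, 15, 15, 45
N(V) = 45


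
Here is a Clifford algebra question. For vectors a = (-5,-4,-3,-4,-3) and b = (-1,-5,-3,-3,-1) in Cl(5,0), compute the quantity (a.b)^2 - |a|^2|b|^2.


a . b = (-5)*(-1) + (-4)*(-5) + (-3)*(-3) + (-4)*(-3) + (-3)*(-1)
= 5 + 20 + 9 + 12 + 3 = 49
|a|^2 = (-5)^2 + (-4)^2 + (-3)^2 + (-4)^2 + (-3)^2 = 75
|b|^2 = (-1)^2 + (-5)^2 + (-3)^2 + (-3)^2 + (-1)^2 = 45
(a.b)^2 = 49^2 = 2401
|a|^2 * |b|^2 = 75 * 45 = 3375
Result = 2401 - 3375 = -974


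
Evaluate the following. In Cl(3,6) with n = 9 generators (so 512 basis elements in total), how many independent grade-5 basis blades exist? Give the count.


Number of grade-k basis blades in Cl(p,q) with n = p + q is C(n, k).
n = 3 + 6 = 9
C(9, 5) = 9! / (5! * 4!)
= 362880 / (120 * 24)
= 126


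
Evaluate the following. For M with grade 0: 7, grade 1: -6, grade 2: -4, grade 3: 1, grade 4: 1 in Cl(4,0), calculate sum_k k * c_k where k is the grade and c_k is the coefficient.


Grade-weighted sum = sum of grade_k * coefficient_k
0*7 = 0
1*(-6) = -6
2*(-4) = -8
3*1 = 3
4*1 = 4
Total = 0 + (-6) + (-8) + 3 + 4 = -7


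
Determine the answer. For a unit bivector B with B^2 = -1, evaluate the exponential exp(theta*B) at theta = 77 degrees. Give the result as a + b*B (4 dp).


For a unit bivector B with B^2 = -1, the exponential series gives
e^(theta*B) = cos(theta) + sin(theta)*B (the GA analogue of Euler's formula).
theta = 77 degrees = 1.343904 rad
cos(77 deg) = 0.2250
sin(77 deg) = 0.9744
exp(theta*B) = 0.2250 + 0.9744*B


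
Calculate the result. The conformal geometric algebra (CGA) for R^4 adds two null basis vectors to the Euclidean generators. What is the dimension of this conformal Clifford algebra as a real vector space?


The conformal model of R^4 uses Cl(5,1): the 4 Euclidean generators plus two extra orthogonal generators e+ (e+^2 = +1) and e- (e-^2 = -1), from which the null vectors e0, einf are built.
Number of generators m = 4 + 2 = 6.
dim Cl(p,q) = 2^m = 2^6 = 64


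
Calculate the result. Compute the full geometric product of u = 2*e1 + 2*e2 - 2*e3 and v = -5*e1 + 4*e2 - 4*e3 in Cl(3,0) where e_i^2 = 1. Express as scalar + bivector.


In Cl(3,0): e_i^2 = 1, e_ie_j = -e_je_i for i != j.
Scalar part = u . v = 2*(-5) + 2*4 + (-2)*(-4)
= -10 + 8 + 8 = 6
e12 coeff = 2*4 - 2*(-5) = 8 - (-10) = 18
e13 coeff = 2*(-4) - (-2)*(-5) = -8 - 10 = -18
e23 coeff = 2*(-4) - (-2)*4 = -8 - (-8) = 0
uv = 6 + 18*e12 - 18*e13 + 0*e23


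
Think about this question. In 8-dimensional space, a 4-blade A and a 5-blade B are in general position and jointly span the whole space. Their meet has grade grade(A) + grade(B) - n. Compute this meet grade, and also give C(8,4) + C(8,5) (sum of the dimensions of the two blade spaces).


Meet grade = grade(A) + grade(B) - n
= 4 + 5 - 8 = 1
C(8,4) = 70
C(8,5) = 56
dim_A + dim_B = 70 + 56 = 126


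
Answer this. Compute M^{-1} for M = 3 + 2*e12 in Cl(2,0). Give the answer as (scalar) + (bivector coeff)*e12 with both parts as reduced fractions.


M = 3 + 2*e12, where e12^2 = -1.
Since M commutes with its reverse ~M = a - b*e12, M * ~M = a^2 - b^2*e12^2 = a^2 + b^2.
So M^{-1} = ~M / (a^2 + b^2) = (a - b*e12)/(a^2 + b^2).
a^2 + b^2 = 9 + 4 = 13
Scalar part = 3/13 = 3/13
Bivector coeff = -2/13 = -2/13
M^{-1} = 3/13 - 2/13*e12


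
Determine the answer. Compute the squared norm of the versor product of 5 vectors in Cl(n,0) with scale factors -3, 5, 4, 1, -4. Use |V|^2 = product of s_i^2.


Each vector v_i has |v_i|^2 = s_i^2
Squared scales: (-3)^2 = 9, 5^2 = 25, 4^2 = 16, 1^2 = 1, (-4)^2 = 16
|V|^2 = 9 * 25 * 16 * 1 * 16
= 57600


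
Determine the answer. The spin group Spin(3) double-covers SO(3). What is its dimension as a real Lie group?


Spin(n) double-covers SO(n); both have Lie algebra so(n) of dimension n(n-1)/2.
n = 3
n(n-1) = 3 * 2 = 6
dim Spin(3) = 6/2 = 3


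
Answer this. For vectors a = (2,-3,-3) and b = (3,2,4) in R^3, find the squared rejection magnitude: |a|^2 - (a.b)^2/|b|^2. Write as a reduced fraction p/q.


|a|^2 = 2^2 + (-3)^2 + (-3)^2 = 22
|b|^2 = 3^2 + 2^2 + 4^2 = 29
a . b = 2*3 + (-3)*2 + (-3)*4 = -12
(a.b)^2 = (-12)^2 = 144
|rej|^2 = 22 - 144/29
= (638 - 144)/29
= 494/29
In lowest terms: 494/29


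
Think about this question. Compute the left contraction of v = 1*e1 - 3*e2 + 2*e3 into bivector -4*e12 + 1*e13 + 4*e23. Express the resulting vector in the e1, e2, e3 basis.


Left contraction v _| B = <vB>_1 (grade-1 part of the geometric product vB).
Using e1_|e12 = e2, e2_|e12 = -e1, e1_|e13 = e3, e3_|e13 = -e1, e2_|e23 = e3, e3_|e23 = -e2:
e1 coeff: -v2*b12 - v3*b13 = -(-3)*(-4) - (2)*(1) = -14
e2 coeff: v1*b12 - v3*b23 = (1)*(-4) - (2)*(4) = -12
e3 coeff: v1*b13 + v2*b23 = (1)*(1) + (-3)*(4) = -11
v _| B = -14*e1 - 12*e2 - 11*e3


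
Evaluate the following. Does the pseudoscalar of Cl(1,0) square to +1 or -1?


The pseudoscalar I = e1...e_n (product of all n generators) of Cl(p,q) satisfies I^2 = (-1)^(q + n(n-1)/2).
p = 1, q = 0, n = p + q = 1
n(n-1)/2 = 1 * 0 / 2 = 0
Exponent = q + n(n-1)/2 = 0 + 0 = 0
I^2 = (-1)^0 = +1


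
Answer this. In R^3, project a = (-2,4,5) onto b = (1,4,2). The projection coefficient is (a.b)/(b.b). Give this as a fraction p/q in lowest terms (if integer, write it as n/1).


Projection coefficient = (a . b) / (b . b)
a . b = (-2)*1 + 4*4 + 5*2
= -2 + 16 + 10 = 24
b . b = 1^2 + 4^2 + 2^2
= 1 + 16 + 4 = 21
Coefficient = 24/21
In lowest terms: 8/7


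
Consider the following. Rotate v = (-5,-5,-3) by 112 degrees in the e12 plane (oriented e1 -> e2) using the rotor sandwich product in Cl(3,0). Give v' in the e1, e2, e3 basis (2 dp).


Rotor R = cos(56deg) - sin(56deg)*e12
Rotation angle theta = 2 * 56 = 112 degrees in the e12 plane (e1 -> e2).
The component perpendicular to the plane (e3) is invariant: v'_3 = v3 = -3.00
cos(112deg) = -0.3746, sin(112deg) = 0.9272
v'_1 = v1*cos(theta) - v2*sin(theta) = -5*(-0.3746) - (-5)*0.9272 = 6.51
v'_2 = v1*sin(theta) + v2*cos(theta) = -5*0.9272 + (-5)*(-0.3746) = -2.76
v' = 6.51*e1 - 2.76*e2 - 3.00*e3


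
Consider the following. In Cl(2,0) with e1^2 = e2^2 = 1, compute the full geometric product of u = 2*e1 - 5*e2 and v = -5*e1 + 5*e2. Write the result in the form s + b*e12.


Expand: (2*e1 - 5*e2)(-5*e1 + 5*e2)
= 2*(-5)*e1e1 + 2*5*e1e2 + (-5)*(-5)*e2e1 + (-5)*5*e2e2
Using e1^2 = e2^2 = 1, e2e1 = -e1e2:
Scalar part s = 2*(-5) + (-5)*5 = -10 + (-25) = -35
Bivector part b = 2*5 - (-5)*(-5) = 10 - 25 = -15
uv = -35 - 15*e12


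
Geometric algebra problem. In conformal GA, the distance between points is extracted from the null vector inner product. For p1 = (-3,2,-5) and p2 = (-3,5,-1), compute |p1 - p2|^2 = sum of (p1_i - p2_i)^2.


p1 - p2 = (0, -3, -4)
|p1 - p2|^2 = 0^2 + (-3)^2 + (-4)^2
= 0 + 9 + 16
= 25


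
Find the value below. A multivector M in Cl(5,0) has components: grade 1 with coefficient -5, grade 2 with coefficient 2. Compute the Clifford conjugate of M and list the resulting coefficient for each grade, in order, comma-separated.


Clifford conjugate sign for grade k: (-1)^(k(k+1)/2)
Grade 1: (-1)^(1*2/2) = (-1)^1 = -1, coeff -5 -> 5
Grade 2: (-1)^(2*3/2) = (-1)^3 = -1, coeff 2 -> -2
Conjugated coefficients: 5, -2


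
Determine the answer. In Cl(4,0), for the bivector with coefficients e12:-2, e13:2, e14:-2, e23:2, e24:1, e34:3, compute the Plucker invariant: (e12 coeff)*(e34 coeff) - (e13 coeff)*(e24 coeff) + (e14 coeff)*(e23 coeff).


Plucker relation: af - be + cd
a*f = (-2)*3 = -6
b*e = 2*1 = 2
c*d = (-2)*2 = -4
af - be + cd = -6 - 2 + (-4)
= -12


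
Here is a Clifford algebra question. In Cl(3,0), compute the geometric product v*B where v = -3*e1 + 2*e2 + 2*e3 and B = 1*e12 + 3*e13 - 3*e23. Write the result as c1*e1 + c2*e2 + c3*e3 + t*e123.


vB has grade-1 (vector) and grade-3 (trivector) parts: vB = (v _| B) + (v ^ B).
Vector part <vB>_1:
  e1: -v2*b12 - v3*b13 = -(2)*(1) - (2)*(3) = -8
  e2: v1*b12 - v3*b23 = (-3)*(1) - (2)*(-3) = 3
  e3: v1*b13 + v2*b23 = (-3)*(3) + (2)*(-3) = -15
Trivector part <vB>_3:
  e123: v1*b23 - v2*b13 + v3*b12 = (-3)*(-3) - (2)*(3) + (2)*(1) = 5
vB = -8*e1 + 3*e2 - 15*e3 + 5*e123


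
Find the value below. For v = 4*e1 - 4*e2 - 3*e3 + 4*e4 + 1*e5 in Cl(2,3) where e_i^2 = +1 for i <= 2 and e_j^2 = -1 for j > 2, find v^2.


v^2 = sum of c_i^2 * e_i^2
Positive signature terms (e_i^2 = +1): 4^2 + (-4)^2 = 32
Negative signature terms (e_j^2 = -1): (-3)^2 + 4^2 + 1^2 = 26
v^2 = 32 - 26 = 6


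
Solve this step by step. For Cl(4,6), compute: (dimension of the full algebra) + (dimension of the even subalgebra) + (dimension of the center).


n = 4 + 6 = 10
Total dim = 2^10 = 1024
Even subalgebra dim = 2^9 = 512
n is even, so center dim = 1
Sum = 1024 + 512 + 1 = 1537


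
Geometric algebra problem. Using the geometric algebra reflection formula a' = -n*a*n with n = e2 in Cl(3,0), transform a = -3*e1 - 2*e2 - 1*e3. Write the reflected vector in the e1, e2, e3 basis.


Reflection formula: a' = -n*a*n, with n = e2 (unit vector, n^2 = 1).
For reflection through hyperplane perp to e2:
The component along e2 flips sign, others stay.
a = (-3, -2, -1)
a' = (-3, 2, -1)
a' = -3*e1 + 2*e2 - 1*e3


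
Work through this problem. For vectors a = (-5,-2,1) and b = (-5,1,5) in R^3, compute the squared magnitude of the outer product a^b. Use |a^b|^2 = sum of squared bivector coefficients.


a wedge b = (a1*b2 - a2*b1)*e12 + (a1*b3 - a3*b1)*e13 + (a2*b3 - a3*b2)*e23
e12 coeff: (-5)*1 - (-2)*(-5) = -5 - 10 = -15
e13 coeff: (-5)*5 - 1*(-5) = -25 - (-5) = -20
e23 coeff: (-2)*5 - 1*1 = -10 - 1 = -11
|a wedge b|^2 = (-15)^2 + (-20)^2 + (-11)^2
= 225 + 400 + 121
= 746


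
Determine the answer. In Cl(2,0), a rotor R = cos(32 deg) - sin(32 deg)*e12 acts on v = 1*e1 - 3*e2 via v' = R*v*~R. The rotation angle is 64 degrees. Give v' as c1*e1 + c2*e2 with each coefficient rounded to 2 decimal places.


Rotor R = cos(32deg) - sin(32deg)*e12
Rotation angle theta = 2 * 32 = 64 degrees
v' = R*v*~R rotates v by theta.
cos(64deg) = 0.4384, sin(64deg) = 0.8988
v'_1 = 1*cos(64deg) - (-3)*sin(64deg)
= 1*0.4384 - (-3)*0.8988
= 3.13
v'_2 = 1*sin(64deg) + (-3)*cos(64deg)
= 1*0.8988 + (-3)*0.4384
= -0.42
v' = 3.13*e1 - 0.42*e2


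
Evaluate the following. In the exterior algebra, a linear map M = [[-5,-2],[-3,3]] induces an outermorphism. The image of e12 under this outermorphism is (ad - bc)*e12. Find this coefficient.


The outermorphism of a linear map f sends e1^e2 to f(e1)^f(e2).
f(e1) = -5*e1 - 3*e2
f(e2) = -2*e1 + 3*e2
f(e1) ^ f(e2) = (-5*e1 - 3*e2) ^ (-2*e1 + 3*e2)
= (-5)*3*e12 + (-3)*(-2)*e21
= (-15 - 6)*e12
= -21*e12
Coefficient = -21


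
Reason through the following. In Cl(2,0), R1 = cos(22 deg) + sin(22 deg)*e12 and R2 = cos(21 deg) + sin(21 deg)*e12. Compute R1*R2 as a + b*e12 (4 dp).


Same-plane rotors commute and their half-angles add:
R1*R2 = cos(a1 + a2) + sin(a1 + a2)*e12.
a1 + a2 = 22 + 21 = 43 deg
cos(43 deg) = 0.7314
sin(43 deg) = 0.6820
R1*R2 = 0.7314 + 0.6820*e12


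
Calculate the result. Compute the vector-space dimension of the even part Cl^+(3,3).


Even subalgebra dimension = 2^(n-1)
n = 3 + 3 = 6
2^(6 - 1) = 2^5 = 32
Verification: sum of C(6,k) for even k = 1 + 15 + 15 + 1 = 32
Result = 32


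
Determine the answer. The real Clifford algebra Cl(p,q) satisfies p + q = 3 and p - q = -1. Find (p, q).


We need p + q = 3 and p - q = -1.
Adding: 2p = 3 + (-1) = 2, so p = 1.
Then q = 3 - 1 = 2.
(p, q) = (1, 2)


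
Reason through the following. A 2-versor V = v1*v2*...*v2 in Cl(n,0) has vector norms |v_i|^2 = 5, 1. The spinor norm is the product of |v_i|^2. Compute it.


Spinor norm N(V) = |v1|^2 * |v2|^2 * ... * |v2|^2
= 5 * 1
Running product: 5, 5
N(V) = 5


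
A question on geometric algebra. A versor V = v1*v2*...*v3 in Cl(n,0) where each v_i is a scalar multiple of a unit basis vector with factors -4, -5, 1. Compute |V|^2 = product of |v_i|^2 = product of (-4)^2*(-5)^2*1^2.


Each vector v_i has |v_i|^2 = s_i^2
Squared scales: (-4)^2 = 16, (-5)^2 = 25, 1^2 = 1
|V|^2 = 16 * 25 * 1
= 400


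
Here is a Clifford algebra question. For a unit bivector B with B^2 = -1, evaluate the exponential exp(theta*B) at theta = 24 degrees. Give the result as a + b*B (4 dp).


For a unit bivector B with B^2 = -1, the exponential series gives
e^(theta*B) = cos(theta) + sin(theta)*B (the GA analogue of Euler's formula).
theta = 24 degrees = 0.418879 rad
cos(24 deg) = 0.9135
sin(24 deg) = 0.4067
exp(theta*B) = 0.9135 + 0.4067*B
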